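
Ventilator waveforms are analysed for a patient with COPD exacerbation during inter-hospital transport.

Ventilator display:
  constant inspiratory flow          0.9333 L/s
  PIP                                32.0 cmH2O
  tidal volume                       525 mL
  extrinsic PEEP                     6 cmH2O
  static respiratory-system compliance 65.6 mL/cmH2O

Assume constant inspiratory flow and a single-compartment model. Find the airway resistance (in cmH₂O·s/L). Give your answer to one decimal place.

19.3

Equation of motion (constant flow): PIP = Vt/C + R·V̇ + PEEP.
R·V̇ = PIP − Vt/C − PEEP = 32.0 − 525/65.6 − 6 = 32.0 − 8.003 − 6 = 17.997 cmH2O.
R = 17.997 / 0.9333 = 19.283 cmH2O·s/L.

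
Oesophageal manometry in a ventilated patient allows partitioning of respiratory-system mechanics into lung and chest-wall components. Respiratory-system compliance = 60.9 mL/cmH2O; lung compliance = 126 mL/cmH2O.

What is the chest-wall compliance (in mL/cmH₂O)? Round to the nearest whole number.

118

1/Ccw = 1/Crs − 1/CL.
1/Ccw = 1/60.9 − 1/126 = 0.008484.
Ccw = 117.87 mL/cmH2O.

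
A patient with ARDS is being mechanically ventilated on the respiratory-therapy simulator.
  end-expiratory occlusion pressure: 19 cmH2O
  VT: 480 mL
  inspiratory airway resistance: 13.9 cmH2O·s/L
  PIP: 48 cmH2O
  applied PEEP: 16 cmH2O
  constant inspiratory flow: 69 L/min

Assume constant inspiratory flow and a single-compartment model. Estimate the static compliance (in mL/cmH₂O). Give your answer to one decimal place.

36.9

Flow: 69 L/min ÷ 60 = 1.15 L/s.
Total PEEP = 19 cmH2O (set 16 + intrinsic 3); this is the baseline alveolar pressure.
Equation of motion (constant flow): PIP = Vt/C + R·V̇ + PEEP.
Vt/C = PIP − R·V̇ − PEEP = 48 − 13.9×1.15 − 19 = 48 − 15.985 − 19 = 13.015 cmH2O.
C = Vt / 13.015 = 480 / 13.015 = 36.881 mL/cmH2O.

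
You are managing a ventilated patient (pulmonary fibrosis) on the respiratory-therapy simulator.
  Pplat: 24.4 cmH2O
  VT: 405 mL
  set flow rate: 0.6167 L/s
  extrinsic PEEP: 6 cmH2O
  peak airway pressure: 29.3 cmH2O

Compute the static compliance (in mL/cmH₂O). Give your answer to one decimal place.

Cstat = Vt / (Pplat − PEEP) = 405 / (24.4 − 6) = 405 / 18.4 = 22.011 mL/cmH2O.

22.0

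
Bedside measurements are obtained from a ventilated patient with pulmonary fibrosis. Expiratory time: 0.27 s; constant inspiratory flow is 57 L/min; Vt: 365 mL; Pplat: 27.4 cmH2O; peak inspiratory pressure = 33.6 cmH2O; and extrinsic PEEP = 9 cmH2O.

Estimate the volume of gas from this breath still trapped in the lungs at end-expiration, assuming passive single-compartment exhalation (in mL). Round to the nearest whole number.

45

Flow: 57 L/min ÷ 60 = 0.95 L/s.
R = (PIP − Pplat)/V̇ = (33.6 − 27.4) / 0.95 = 6.2/0.95 = 6.526 cmH2O·s/L.
C = Vt/(Pplat − PEEP) = 365.0 / (27.4 − 9) = 365.0/18.4 = 19.837 mL/cmH2O.
τ = R × C = 6.526 × 0.01984 L/cmH2O = 0.1295 s.
Fraction remaining = e^(−Te/τ) = e^(−0.27/0.1295) = 0.1243.
Trapped volume = 365.0 × 0.1243 = 45.37 mL.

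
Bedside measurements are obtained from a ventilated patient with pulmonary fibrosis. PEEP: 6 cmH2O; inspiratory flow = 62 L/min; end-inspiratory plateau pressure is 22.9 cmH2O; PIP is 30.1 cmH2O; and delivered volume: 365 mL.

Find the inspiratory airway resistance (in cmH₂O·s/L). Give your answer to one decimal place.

7.0

Flow: 62 L/min ÷ 60 = 1.0333 L/s.
Raw = (PIP − Pplat) / flow = (30.1 − 22.9) / 1.0333 = 7.2 / 1.0333 = 6.968 cmH2O·s/L.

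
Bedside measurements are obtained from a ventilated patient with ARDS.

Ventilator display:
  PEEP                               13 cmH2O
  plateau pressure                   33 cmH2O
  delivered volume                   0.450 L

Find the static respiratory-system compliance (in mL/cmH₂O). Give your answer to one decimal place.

Cstat = Vt / (Pplat − PEEP) = 450 / (33 − 13) = 450 / 20.0 = 22.5 mL/cmH2O.

22.5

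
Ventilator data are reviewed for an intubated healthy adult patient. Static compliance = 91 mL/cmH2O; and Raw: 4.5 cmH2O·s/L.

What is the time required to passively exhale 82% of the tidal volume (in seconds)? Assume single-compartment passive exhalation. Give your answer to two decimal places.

τ = R × C = 4.5 × 91 mL/cmH2O = 4.5 × 0.091 L/cmH2O = 0.4095 s.
Exhaled fraction f = 1 − e^(−t/τ) → t = −τ·ln(1 − f) = −0.4095·ln(0.18) = 0.7022 s.

0.70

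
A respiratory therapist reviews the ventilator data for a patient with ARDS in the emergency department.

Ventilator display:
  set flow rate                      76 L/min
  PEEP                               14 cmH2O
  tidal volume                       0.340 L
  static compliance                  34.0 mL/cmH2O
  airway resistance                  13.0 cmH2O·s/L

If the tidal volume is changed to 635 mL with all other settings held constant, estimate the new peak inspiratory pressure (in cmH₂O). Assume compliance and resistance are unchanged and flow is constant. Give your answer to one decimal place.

49.1

Flow: 76 L/min ÷ 60 = 1.2667 L/s.
PIP = Vt/C + R·V̇ + PEEP (constant-flow equation of motion).
Only the elastic term changes: ΔPIP = ΔVt / C = (635 − 340) / 34.0 = 8.676 cmH2O.
Original PIP = 340/34.0 + 13.0×1.2667 + 14 = 40.467 cmH2O; new PIP = 40.467 + (8.676) = 49.143 cmH2O.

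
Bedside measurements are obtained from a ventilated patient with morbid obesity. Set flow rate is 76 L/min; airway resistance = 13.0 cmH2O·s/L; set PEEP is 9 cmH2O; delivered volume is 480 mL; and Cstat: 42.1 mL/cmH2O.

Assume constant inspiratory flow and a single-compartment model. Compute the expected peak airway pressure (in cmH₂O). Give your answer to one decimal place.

Flow: 76 L/min ÷ 60 = 1.2667 L/s.
Equation of motion (constant flow): PIP = Vt/C + R·V̇ + PEEP.
PIP = 480/42.1 + 13.0×1.2667 + 9 = 11.401 + 16.467 + 9 = 36.868 cmH2O.

36.9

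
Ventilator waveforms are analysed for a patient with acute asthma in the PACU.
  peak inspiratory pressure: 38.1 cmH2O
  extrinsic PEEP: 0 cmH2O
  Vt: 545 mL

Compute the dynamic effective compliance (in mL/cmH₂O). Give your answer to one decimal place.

Dynamic compliance = Vt / (PIP − PEEP) = 545 / (38.1 − 0) = 545 / 38.1 = 14.304 mL/cmH2O.

14.3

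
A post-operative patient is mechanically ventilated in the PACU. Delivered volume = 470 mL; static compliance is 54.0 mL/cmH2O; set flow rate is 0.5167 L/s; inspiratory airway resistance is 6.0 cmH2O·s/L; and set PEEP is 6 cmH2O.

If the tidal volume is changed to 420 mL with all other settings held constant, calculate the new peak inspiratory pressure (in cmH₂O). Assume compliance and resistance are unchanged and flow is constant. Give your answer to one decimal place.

PIP = Vt/C + R·V̇ + PEEP (constant-flow equation of motion).
Only the elastic term changes: ΔPIP = ΔVt / C = (420 − 470) / 54.0 = -0.9259 cmH2O.
Original PIP = 470/54.0 + 6.0×0.5167 + 6 = 17.804 cmH2O; new PIP = 17.804 + (-0.9259) = 16.878 cmH2O.

16.9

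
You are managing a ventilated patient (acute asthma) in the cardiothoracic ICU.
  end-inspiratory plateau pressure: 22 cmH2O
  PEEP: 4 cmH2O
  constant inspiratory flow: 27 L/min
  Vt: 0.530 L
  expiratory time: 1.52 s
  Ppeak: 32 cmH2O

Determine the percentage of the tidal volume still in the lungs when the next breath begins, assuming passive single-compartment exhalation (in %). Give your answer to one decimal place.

9.8

Flow: 27 L/min ÷ 60 = 0.45 L/s.
R = (PIP − Pplat)/V̇ = (32 − 22) / 0.45 = 10.0/0.45 = 22.222 cmH2O·s/L.
C = Vt/(Pplat − PEEP) = 530.0 / (22 − 4) = 530.0/18.0 = 29.444 mL/cmH2O.
τ = R × C = 22.222 × 0.02944 L/cmH2O = 0.6542 s.
Fraction remaining at end-expiration = e^(−Te/τ) = e^(−1.52/0.6542) = 0.09794 → 9.794%.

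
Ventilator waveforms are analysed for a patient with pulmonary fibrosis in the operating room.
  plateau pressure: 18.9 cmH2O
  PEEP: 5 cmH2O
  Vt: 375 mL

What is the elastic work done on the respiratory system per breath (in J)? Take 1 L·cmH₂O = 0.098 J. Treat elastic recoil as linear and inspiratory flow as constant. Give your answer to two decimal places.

Elastic work ≈ ½ × (Pplat − PEEP) × Vt = 0.5 × (18.9 − 5) × 0.375 L = 0.5 × 13.9 × 0.375 = 2.606 L·cmH2O.
× 0.098 J/(L·cmH2O) → 0.2554 J.

0.26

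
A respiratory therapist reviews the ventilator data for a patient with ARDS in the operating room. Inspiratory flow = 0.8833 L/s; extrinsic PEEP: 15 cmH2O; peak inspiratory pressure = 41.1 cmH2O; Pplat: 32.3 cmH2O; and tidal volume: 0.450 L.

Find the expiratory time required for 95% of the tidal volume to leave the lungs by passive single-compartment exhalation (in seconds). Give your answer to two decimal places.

R = (PIP − Pplat)/V̇ = (41.1 − 32.3) / 0.8833 = 8.8/0.8833 = 9.963 cmH2O·s/L.
C = Vt/(Pplat − PEEP) = 450.0 / (32.3 − 15) = 450.0/17.3 = 26.012 mL/cmH2O.
τ = R × C = 9.963 × 0.02601 L/cmH2O = 0.2591 s.
t = −τ·ln(1 − 0.95) = −0.2591·ln(0.05) = 0.7762 s.

0.78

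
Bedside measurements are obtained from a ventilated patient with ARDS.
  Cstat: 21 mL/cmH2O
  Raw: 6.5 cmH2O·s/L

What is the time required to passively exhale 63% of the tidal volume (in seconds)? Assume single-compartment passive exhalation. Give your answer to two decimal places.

0.14

τ = R × C = 6.5 × 21 mL/cmH2O = 6.5 × 0.021 L/cmH2O = 0.1365 s.
Exhaled fraction f = 1 − e^(−t/τ) → t = −τ·ln(1 − f) = −0.1365·ln(0.37) = 0.1357 s.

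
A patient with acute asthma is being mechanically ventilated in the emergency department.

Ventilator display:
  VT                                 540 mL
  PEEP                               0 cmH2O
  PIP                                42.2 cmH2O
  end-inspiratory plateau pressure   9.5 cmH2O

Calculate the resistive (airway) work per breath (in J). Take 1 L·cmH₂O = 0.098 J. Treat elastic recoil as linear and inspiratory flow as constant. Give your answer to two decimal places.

1.73

With constant inspiratory flow the resistive pressure is constant at PIP − Pplat = 42.2 − 9.5 = 32.7 cmH2O, so resistive work = 32.7 × 0.540 = 17.658 L·cmH2O.
× 0.098 J/(L·cmH2O) → 1.73 J.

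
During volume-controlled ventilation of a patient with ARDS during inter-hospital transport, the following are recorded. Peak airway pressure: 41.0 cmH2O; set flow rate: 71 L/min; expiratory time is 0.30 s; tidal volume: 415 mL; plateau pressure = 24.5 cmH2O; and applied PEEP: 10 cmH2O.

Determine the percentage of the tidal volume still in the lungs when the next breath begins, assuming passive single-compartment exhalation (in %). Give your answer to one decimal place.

47.2

Flow: 71 L/min ÷ 60 = 1.1833 L/s.
R = (PIP − Pplat)/V̇ = (41.0 − 24.5) / 1.1833 = 16.5/1.1833 = 13.944 cmH2O·s/L.
C = Vt/(Pplat − PEEP) = 415.0 / (24.5 − 10) = 415.0/14.5 = 28.621 mL/cmH2O.
τ = R × C = 13.944 × 0.02862 L/cmH2O = 0.3991 s.
Fraction remaining at end-expiration = e^(−Te/τ) = e^(−0.30/0.3991) = 0.4716 → 47.16%.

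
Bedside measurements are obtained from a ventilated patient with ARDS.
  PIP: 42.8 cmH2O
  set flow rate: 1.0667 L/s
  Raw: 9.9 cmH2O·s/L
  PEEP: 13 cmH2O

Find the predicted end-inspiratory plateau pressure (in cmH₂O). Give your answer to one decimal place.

Pplat = PIP − Raw × flow = 42.8 − 9.9 × 1.0667 = 42.8 − 10.56 = 32.24 cmH2O.

32.2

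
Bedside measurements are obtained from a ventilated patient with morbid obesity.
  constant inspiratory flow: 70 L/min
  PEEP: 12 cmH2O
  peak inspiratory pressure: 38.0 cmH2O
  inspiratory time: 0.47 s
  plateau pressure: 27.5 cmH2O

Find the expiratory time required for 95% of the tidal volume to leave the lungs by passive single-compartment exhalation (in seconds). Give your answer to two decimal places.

0.95

Flow: 70 L/min ÷ 60 = 1.1667 L/s.
Vt = flow × Ti = 1.1667 L/s × 0.47 s × 1000 mL/L = 548.35 mL.
R = (PIP − Pplat)/V̇ = (38.0 − 27.5) / 1.1667 = 10.5/1.1667 = 9.0 cmH2O·s/L.
C = Vt/(Pplat − PEEP) = 548.35 / (27.5 − 12) = 548.35/15.5 = 35.377 mL/cmH2O.
τ = R × C = 9.0 × 0.03538 L/cmH2O = 0.3184 s.
t = −τ·ln(1 − 0.95) = −0.3184·ln(0.05) = 0.9538 s.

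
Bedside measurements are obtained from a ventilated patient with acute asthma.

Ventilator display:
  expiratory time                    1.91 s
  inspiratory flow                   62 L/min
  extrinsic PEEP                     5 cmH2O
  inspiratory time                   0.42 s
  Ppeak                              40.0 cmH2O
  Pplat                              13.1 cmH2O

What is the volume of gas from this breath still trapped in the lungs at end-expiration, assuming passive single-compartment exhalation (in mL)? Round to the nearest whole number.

Flow: 62 L/min ÷ 60 = 1.0333 L/s.
Vt = flow × Ti = 1.0333 L/s × 0.42 s × 1000 mL/L = 433.99 mL.
R = (PIP − Pplat)/V̇ = (40.0 − 13.1) / 1.0333 = 26.9/1.0333 = 26.033 cmH2O·s/L.
C = Vt/(Pplat − PEEP) = 433.99 / (13.1 − 5) = 433.99/8.1 = 53.579 mL/cmH2O.
τ = R × C = 26.033 × 0.05358 L/cmH2O = 1.395 s.
Fraction remaining = e^(−Te/τ) = e^(−1.91/1.395) = 0.2543.
Trapped volume = 433.99 × 0.2543 = 110.36 mL.

110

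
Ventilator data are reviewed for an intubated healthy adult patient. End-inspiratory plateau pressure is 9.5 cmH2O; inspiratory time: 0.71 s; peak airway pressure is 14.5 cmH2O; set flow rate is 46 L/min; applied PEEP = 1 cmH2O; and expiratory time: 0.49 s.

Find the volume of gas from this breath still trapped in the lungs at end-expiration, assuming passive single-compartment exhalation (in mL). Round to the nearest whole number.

Flow: 46 L/min ÷ 60 = 0.7667 L/s.
Vt = flow × Ti = 0.7667 L/s × 0.71 s × 1000 mL/L = 544.36 mL.
R = (PIP − Pplat)/V̇ = (14.5 − 9.5) / 0.7667 = 5.0/0.7667 = 6.521 cmH2O·s/L.
C = Vt/(Pplat − PEEP) = 544.36 / (9.5 − 1) = 544.36/8.5 = 64.042 mL/cmH2O.
τ = R × C = 6.521 × 0.06404 L/cmH2O = 0.4176 s.
Fraction remaining = e^(−Te/τ) = e^(−0.49/0.4176) = 0.3093.
Trapped volume = 544.36 × 0.3093 = 168.37 mL.

168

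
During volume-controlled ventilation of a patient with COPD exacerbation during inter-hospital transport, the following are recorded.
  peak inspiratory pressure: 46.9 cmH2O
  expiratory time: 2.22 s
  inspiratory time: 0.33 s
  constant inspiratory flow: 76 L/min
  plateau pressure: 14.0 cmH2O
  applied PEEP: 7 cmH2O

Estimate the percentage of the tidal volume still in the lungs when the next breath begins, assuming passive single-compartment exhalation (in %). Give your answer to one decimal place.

23.9

Flow: 76 L/min ÷ 60 = 1.2667 L/s.
Vt = flow × Ti = 1.2667 L/s × 0.33 s × 1000 mL/L = 418.01 mL.
R = (PIP − Pplat)/V̇ = (46.9 − 14.0) / 1.2667 = 32.9/1.2667 = 25.973 cmH2O·s/L.
C = Vt/(Pplat − PEEP) = 418.01 / (14.0 − 7) = 418.01/7.0 = 59.716 mL/cmH2O.
τ = R × C = 25.973 × 0.05972 L/cmH2O = 1.551 s.
Fraction remaining at end-expiration = e^(−Te/τ) = e^(−2.22/1.551) = 0.239 → 23.9%.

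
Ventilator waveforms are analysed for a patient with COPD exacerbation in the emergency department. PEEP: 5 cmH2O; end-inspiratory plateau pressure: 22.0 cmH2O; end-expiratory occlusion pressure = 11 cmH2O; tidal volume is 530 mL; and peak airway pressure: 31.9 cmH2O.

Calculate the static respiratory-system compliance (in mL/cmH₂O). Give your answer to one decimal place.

48.2

End-expiratory occlusion gives total PEEP = 11 cmH2O (intrinsic PEEP = 11 − 5 = 6). Use total PEEP for the elastic gradient.
Cstat = Vt / (Pplat − PEEPtotal) = 530 / (22.0 − 11) = 530 / 11.0 = 48.182 mL/cmH2O.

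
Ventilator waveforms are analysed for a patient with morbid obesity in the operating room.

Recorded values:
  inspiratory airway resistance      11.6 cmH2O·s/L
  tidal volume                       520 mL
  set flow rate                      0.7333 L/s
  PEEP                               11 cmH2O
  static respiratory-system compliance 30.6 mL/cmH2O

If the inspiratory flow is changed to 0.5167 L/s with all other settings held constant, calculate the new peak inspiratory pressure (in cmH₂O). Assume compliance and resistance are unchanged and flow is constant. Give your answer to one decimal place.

34.0

PIP = Vt/C + R·V̇ + PEEP (constant-flow equation of motion).
Only the resistive term changes: ΔPIP = R × ΔV̇ = 11.6 × (0.5167 − 0.7333) = 11.6 × -0.2166 = -2.513 cmH2O.
Original PIP = 520/30.6 + 11.6×0.7333 + 11 = 36.5 cmH2O; new PIP = 36.5 + (-2.513) = 33.987 cmH2O.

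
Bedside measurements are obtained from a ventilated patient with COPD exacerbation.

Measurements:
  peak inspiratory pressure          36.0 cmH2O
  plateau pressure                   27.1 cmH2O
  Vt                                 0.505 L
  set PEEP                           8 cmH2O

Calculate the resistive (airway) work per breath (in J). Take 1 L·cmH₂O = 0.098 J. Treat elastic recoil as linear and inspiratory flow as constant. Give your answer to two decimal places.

With constant inspiratory flow the resistive pressure is constant at PIP − Pplat = 36.0 − 27.1 = 8.9 cmH2O, so resistive work = 8.9 × 0.505 = 4.495 L·cmH2O.
× 0.098 J/(L·cmH2O) → 0.4405 J.

0.44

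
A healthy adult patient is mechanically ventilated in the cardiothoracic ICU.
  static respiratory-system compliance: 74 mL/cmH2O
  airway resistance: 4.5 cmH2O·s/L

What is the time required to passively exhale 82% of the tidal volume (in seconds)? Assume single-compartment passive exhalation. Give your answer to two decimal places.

τ = R × C = 4.5 × 74 mL/cmH2O = 4.5 × 0.074 L/cmH2O = 0.333 s.
Exhaled fraction f = 1 − e^(−t/τ) → t = −τ·ln(1 − f) = −0.333·ln(0.18) = 0.571 s.

0.57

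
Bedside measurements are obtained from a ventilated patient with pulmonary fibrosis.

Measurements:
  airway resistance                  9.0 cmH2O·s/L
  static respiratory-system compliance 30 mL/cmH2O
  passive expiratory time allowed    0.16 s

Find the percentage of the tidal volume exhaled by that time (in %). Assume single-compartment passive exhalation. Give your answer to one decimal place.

44.7

τ = R × C = 9.0 × 30 mL/cmH2O = 9.0 × 0.030 L/cmH2O = 0.27 s.
Passive exhalation: V(t)/V₀ = e^(−t/τ) = e^(−0.16/0.27) = 0.5529.
Fraction exhaled = 1 − 0.5529 = 0.4471 → 44.71%.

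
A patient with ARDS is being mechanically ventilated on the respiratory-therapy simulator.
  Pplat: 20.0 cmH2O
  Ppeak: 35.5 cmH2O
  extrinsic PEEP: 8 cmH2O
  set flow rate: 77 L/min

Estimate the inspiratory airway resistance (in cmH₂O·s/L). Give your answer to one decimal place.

Flow: 77 L/min ÷ 60 = 1.2833 L/s.
Raw = (PIP − Pplat) / flow = (35.5 − 20.0) / 1.2833 = 15.5 / 1.2833 = 12.078 cmH2O·s/L.

12.1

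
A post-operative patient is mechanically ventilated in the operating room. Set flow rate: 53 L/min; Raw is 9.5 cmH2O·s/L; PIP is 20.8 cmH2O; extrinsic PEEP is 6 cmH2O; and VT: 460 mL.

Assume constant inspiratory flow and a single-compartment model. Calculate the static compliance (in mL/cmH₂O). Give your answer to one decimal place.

Flow: 53 L/min ÷ 60 = 0.8833 L/s.
Equation of motion (constant flow): PIP = Vt/C + R·V̇ + PEEP.
Vt/C = PIP − R·V̇ − PEEP = 20.8 − 9.5×0.8833 − 6 = 20.8 − 8.391 − 6 = 6.409 cmH2O.
C = Vt / 6.409 = 460 / 6.409 = 71.774 mL/cmH2O.

71.8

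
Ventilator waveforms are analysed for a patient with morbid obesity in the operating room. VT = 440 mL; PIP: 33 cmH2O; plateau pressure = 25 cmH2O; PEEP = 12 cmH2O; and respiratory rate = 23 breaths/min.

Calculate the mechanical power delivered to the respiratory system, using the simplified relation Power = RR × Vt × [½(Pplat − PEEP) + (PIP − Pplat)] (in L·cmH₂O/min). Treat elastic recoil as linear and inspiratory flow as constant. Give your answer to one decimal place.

146.7

Per-breath work = Vt × [½(Pplat−PEEP) + (PIP−Pplat)] = 0.440 × [0.5×13.0 + 8.0] = 0.440 × 14.5 = 6.38 L·cmH2O.
Power = 23 × 6.38 = 146.74 L·cmH2O/min.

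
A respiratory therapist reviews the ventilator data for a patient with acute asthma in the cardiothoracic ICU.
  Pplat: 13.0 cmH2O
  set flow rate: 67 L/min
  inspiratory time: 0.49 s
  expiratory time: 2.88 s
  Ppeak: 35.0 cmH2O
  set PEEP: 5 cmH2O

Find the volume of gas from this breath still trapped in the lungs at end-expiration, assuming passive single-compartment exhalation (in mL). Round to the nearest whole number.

Flow: 67 L/min ÷ 60 = 1.1167 L/s.
Vt = flow × Ti = 1.1167 L/s × 0.49 s × 1000 mL/L = 547.18 mL.
R = (PIP − Pplat)/V̇ = (35.0 − 13.0) / 1.1167 = 22.0/1.1167 = 19.701 cmH2O·s/L.
C = Vt/(Pplat − PEEP) = 547.18 / (13.0 − 5) = 547.18/8.0 = 68.398 mL/cmH2O.
τ = R × C = 19.701 × 0.0684 L/cmH2O = 1.348 s.
Fraction remaining = e^(−Te/τ) = e^(−2.88/1.348) = 0.1181.
Trapped volume = 547.18 × 0.1181 = 64.622 mL.

65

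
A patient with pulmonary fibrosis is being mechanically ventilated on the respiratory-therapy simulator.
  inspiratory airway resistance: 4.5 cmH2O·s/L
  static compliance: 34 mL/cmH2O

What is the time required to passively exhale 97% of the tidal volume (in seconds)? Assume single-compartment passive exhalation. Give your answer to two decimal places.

0.54

τ = R × C = 4.5 × 34 mL/cmH2O = 4.5 × 0.034 L/cmH2O = 0.153 s.
Exhaled fraction f = 1 − e^(−t/τ) → t = −τ·ln(1 − f) = −0.153·ln(0.03) = 0.5365 s.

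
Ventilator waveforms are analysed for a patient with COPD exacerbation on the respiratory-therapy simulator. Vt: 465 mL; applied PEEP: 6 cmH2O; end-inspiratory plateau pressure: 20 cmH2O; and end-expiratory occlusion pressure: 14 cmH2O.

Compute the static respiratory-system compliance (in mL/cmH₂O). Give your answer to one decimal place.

End-expiratory occlusion gives total PEEP = 14 cmH2O (intrinsic PEEP = 14 − 6 = 8). Use total PEEP for the elastic gradient.
Cstat = Vt / (Pplat − PEEPtotal) = 465 / (20 − 14) = 465 / 6.0 = 77.5 mL/cmH2O.

77.5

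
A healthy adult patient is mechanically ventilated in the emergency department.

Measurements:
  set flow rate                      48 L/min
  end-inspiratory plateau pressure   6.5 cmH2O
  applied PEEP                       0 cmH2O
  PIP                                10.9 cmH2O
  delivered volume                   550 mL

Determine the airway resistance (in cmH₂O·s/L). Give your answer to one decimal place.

5.5

Flow: 48 L/min ÷ 60 = 0.8 L/s.
Raw = (PIP − Pplat) / flow = (10.9 − 6.5) / 0.8 = 4.4 / 0.8 = 5.5 cmH2O·s/L.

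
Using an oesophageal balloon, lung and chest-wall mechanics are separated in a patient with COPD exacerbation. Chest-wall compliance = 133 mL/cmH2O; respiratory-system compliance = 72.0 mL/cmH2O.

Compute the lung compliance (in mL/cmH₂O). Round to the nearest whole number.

1/CL = 1/Crs − 1/Ccw.
1/CL = 1/72.0 − 1/133 = 0.00637.
CL = 156.99 mL/cmH2O.

157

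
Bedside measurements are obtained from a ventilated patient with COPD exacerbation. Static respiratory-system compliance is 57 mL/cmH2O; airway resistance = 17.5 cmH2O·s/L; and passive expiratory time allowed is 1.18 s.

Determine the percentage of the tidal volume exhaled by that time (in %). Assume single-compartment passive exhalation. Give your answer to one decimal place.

τ = R × C = 17.5 × 57 mL/cmH2O = 17.5 × 0.057 L/cmH2O = 0.9975 s.
Passive exhalation: V(t)/V₀ = e^(−t/τ) = e^(−1.18/0.9975) = 0.3064.
Fraction exhaled = 1 − 0.3064 = 0.6936 → 69.36%.

69.4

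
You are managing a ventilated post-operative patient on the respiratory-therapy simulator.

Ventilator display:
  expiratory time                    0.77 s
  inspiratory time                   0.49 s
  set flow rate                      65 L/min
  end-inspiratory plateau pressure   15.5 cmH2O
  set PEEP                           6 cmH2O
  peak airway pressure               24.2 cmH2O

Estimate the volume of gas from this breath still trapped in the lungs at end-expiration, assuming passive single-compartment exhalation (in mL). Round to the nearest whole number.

95

Flow: 65 L/min ÷ 60 = 1.0833 L/s.
Vt = flow × Ti = 1.0833 L/s × 0.49 s × 1000 mL/L = 530.82 mL.
R = (PIP − Pplat)/V̇ = (24.2 − 15.5) / 1.0833 = 8.7/1.0833 = 8.031 cmH2O·s/L.
C = Vt/(Pplat − PEEP) = 530.82 / (15.5 − 6) = 530.82/9.5 = 55.876 mL/cmH2O.
τ = R × C = 8.031 × 0.05588 L/cmH2O = 0.4488 s.
Fraction remaining = e^(−Te/τ) = e^(−0.77/0.4488) = 0.1798.
Trapped volume = 530.82 × 0.1798 = 95.441 mL.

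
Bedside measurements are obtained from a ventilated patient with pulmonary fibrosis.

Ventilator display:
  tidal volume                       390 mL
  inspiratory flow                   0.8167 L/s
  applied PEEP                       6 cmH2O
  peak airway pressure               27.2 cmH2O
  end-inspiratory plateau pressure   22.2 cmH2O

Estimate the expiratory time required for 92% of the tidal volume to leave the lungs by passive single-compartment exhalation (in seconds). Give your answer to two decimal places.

R = (PIP − Pplat)/V̇ = (27.2 − 22.2) / 0.8167 = 5.0/0.8167 = 6.122 cmH2O·s/L.
C = Vt/(Pplat − PEEP) = 390.0 / (22.2 − 6) = 390.0/16.2 = 24.074 mL/cmH2O.
τ = R × C = 6.122 × 0.02407 L/cmH2O = 0.1474 s.
t = −τ·ln(1 − 0.92) = −0.1474·ln(0.08) = 0.3723 s.

0.37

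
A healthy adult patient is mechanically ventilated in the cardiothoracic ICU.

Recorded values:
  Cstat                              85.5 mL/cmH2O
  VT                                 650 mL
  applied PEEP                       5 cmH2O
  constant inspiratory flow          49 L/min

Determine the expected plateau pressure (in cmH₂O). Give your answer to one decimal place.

12.6

Pplat = PEEP + Vt / Cstat = 5 + 650 / 85.5 = 5 + 7.602 = 12.602 cmH2O.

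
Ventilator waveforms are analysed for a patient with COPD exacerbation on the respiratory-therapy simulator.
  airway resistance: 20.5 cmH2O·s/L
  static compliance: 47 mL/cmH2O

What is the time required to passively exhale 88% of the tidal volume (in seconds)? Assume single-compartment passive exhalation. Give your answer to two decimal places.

τ = R × C = 20.5 × 47 mL/cmH2O = 20.5 × 0.047 L/cmH2O = 0.9635 s.
Exhaled fraction f = 1 − e^(−t/τ) → t = −τ·ln(1 − f) = −0.9635·ln(0.12) = 2.043 s.

2.04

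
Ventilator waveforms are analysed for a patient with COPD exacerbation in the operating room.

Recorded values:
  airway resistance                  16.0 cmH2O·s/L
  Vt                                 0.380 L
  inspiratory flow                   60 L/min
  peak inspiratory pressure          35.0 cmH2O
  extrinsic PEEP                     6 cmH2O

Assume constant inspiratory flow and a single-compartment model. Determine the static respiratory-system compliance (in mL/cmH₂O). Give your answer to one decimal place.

Flow: 60 L/min ÷ 60 = 1 L/s.
Equation of motion (constant flow): PIP = Vt/C + R·V̇ + PEEP.
Vt/C = PIP − R·V̇ − PEEP = 35.0 − 16.0×1 − 6 = 35.0 − 16.0 − 6 = 13.0 cmH2O.
C = Vt / 13.0 = 380 / 13.0 = 29.231 mL/cmH2O.

29.2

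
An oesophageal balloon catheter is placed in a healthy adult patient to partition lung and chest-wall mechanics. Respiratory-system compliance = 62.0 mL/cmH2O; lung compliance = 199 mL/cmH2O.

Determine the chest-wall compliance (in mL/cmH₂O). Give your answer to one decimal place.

1/Ccw = 1/Crs − 1/CL.
1/Ccw = 1/62.0 − 1/199 = 0.0111.
Ccw = 90.09 mL/cmH2O.

90.1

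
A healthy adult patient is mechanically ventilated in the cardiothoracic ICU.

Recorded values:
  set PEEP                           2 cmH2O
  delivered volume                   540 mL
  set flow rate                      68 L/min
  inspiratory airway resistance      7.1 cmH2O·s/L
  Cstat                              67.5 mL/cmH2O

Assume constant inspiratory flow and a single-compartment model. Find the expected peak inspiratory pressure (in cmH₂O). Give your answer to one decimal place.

Flow: 68 L/min ÷ 60 = 1.1333 L/s.
Equation of motion (constant flow): PIP = Vt/C + R·V̇ + PEEP.
PIP = 540/67.5 + 7.1×1.1333 + 2 = 8.0 + 8.046 + 2 = 18.046 cmH2O.

18.0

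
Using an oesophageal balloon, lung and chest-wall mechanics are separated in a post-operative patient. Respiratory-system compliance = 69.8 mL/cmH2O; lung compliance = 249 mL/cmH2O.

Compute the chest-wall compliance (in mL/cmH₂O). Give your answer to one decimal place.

1/Ccw = 1/Crs − 1/CL.
1/Ccw = 1/69.8 − 1/249 = 0.01031.
Ccw = 96.993 mL/cmH2O.

97.0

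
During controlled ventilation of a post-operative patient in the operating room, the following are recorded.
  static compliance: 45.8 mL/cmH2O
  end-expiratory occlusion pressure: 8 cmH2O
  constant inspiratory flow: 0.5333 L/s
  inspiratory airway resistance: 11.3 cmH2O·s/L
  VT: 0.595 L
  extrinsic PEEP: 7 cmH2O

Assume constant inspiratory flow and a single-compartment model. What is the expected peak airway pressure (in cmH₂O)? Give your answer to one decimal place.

Total PEEP = 8 cmH2O (set 7 + intrinsic 1); this is the baseline alveolar pressure.
Equation of motion (constant flow): PIP = Vt/C + R·V̇ + PEEP.
PIP = 595/45.8 + 11.3×0.5333 + 8 = 12.991 + 6.026 + 8 = 27.017 cmH2O.

27.0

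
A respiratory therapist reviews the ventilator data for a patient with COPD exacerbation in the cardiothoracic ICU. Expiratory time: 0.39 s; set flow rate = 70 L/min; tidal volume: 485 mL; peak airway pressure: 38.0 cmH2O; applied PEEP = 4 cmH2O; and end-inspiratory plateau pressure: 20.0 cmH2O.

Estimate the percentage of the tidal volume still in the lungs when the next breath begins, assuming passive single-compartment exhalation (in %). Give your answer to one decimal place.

Flow: 70 L/min ÷ 60 = 1.1667 L/s.
R = (PIP − Pplat)/V̇ = (38.0 − 20.0) / 1.1667 = 18.0/1.1667 = 15.428 cmH2O·s/L.
C = Vt/(Pplat − PEEP) = 485.0 / (20.0 − 4) = 485.0/16.0 = 30.313 mL/cmH2O.
τ = R × C = 15.428 × 0.03031 L/cmH2O = 0.4676 s.
Fraction remaining at end-expiration = e^(−Te/τ) = e^(−0.39/0.4676) = 0.4343 → 43.43%.

43.4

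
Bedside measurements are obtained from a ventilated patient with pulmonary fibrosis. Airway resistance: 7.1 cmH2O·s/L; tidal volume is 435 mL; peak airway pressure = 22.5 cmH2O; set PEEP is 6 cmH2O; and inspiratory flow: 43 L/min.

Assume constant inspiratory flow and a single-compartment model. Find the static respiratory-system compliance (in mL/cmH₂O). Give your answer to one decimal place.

38.1

Flow: 43 L/min ÷ 60 = 0.7167 L/s.
Equation of motion (constant flow): PIP = Vt/C + R·V̇ + PEEP.
Vt/C = PIP − R·V̇ − PEEP = 22.5 − 7.1×0.7167 − 6 = 22.5 − 5.089 − 6 = 11.411 cmH2O.
C = Vt / 11.411 = 435 / 11.411 = 38.121 mL/cmH2O.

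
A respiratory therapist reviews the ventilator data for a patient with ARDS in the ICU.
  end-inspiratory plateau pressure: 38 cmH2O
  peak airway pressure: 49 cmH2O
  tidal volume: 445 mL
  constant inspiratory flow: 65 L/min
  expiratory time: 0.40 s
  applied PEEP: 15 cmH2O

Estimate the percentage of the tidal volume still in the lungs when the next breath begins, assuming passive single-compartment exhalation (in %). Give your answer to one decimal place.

13.1

Flow: 65 L/min ÷ 60 = 1.0833 L/s.
R = (PIP − Pplat)/V̇ = (49 − 38) / 1.0833 = 11.0/1.0833 = 10.154 cmH2O·s/L.
C = Vt/(Pplat − PEEP) = 445.0 / (38 − 15) = 445.0/23.0 = 19.348 mL/cmH2O.
τ = R × C = 10.154 × 0.01935 L/cmH2O = 0.1965 s.
Fraction remaining at end-expiration = e^(−Te/τ) = e^(−0.40/0.1965) = 0.1306 → 13.06%.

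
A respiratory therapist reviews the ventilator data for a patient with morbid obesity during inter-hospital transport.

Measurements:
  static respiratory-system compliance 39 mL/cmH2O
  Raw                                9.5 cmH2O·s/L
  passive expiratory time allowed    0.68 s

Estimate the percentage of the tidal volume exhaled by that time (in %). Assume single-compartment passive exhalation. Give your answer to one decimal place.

84.0

τ = R × C = 9.5 × 39 mL/cmH2O = 9.5 × 0.039 L/cmH2O = 0.3705 s.
Passive exhalation: V(t)/V₀ = e^(−t/τ) = e^(−0.68/0.3705) = 0.1596.
Fraction exhaled = 1 − 0.1596 = 0.8404 → 84.04%.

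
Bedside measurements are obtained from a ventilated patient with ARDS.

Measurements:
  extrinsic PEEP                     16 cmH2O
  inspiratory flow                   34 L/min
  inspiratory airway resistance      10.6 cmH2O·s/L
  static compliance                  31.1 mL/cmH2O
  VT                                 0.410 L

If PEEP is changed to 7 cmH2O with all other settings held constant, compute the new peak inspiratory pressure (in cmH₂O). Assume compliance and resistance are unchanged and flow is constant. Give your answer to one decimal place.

Flow: 34 L/min ÷ 60 = 0.5667 L/s.
PIP = Vt/C + R·V̇ + PEEP (constant-flow equation of motion).
Only the baseline term changes: ΔPIP = ΔPEEP = 7 − 16 = -9.0 cmH2O.
Original PIP = 410/31.1 + 10.6×0.5667 + 16 = 35.19 cmH2O; new PIP = 35.19 + (-9.0) = 26.19 cmH2O.

26.2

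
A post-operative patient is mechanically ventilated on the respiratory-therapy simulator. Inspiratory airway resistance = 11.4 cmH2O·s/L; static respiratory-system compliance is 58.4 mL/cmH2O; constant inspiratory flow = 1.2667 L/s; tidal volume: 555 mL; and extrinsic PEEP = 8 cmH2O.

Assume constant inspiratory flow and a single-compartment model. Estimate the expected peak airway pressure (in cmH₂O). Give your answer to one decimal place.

31.9

Equation of motion (constant flow): PIP = Vt/C + R·V̇ + PEEP.
PIP = 555/58.4 + 11.4×1.2667 + 8 = 9.503 + 14.44 + 8 = 31.943 cmH2O.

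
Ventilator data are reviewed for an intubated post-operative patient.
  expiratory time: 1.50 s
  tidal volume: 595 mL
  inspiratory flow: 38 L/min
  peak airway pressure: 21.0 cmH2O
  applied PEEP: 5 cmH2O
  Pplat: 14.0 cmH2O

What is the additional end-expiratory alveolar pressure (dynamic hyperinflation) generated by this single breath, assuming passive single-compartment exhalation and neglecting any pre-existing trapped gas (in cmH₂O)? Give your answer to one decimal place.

1.2

Flow: 38 L/min ÷ 60 = 0.6333 L/s.
R = (PIP − Pplat)/V̇ = (21.0 − 14.0) / 0.6333 = 7.0/0.6333 = 11.053 cmH2O·s/L.
C = Vt/(Pplat − PEEP) = 595.0 / (14.0 − 5) = 595.0/9.0 = 66.111 mL/cmH2O.
τ = R × C = 11.053 × 0.06611 L/cmH2O = 0.7307 s.
Fraction remaining = e^(−Te/τ) = e^(−1.50/0.7307) = 0.1284; trapped volume = 595.0 × 0.1284 = 76.398 mL.
Additional alveolar pressure from trapping ≈ V_trapped / C = 76.398 / 66.111 = 1.156 cmH2O.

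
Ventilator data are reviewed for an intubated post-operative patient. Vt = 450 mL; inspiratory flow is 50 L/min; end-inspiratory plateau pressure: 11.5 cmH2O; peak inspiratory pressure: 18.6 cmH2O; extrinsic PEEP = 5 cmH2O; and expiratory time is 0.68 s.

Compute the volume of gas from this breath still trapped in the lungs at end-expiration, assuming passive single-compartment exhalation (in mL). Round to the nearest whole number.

142

Flow: 50 L/min ÷ 60 = 0.8333 L/s.
R = (PIP − Pplat)/V̇ = (18.6 − 11.5) / 0.8333 = 7.1/0.8333 = 8.52 cmH2O·s/L.
C = Vt/(Pplat − PEEP) = 450.0 / (11.5 − 5) = 450.0/6.5 = 69.231 mL/cmH2O.
τ = R × C = 8.52 × 0.06923 L/cmH2O = 0.5898 s.
Fraction remaining = e^(−Te/τ) = e^(−0.68/0.5898) = 0.3157.
Trapped volume = 450.0 × 0.3157 = 142.07 mL.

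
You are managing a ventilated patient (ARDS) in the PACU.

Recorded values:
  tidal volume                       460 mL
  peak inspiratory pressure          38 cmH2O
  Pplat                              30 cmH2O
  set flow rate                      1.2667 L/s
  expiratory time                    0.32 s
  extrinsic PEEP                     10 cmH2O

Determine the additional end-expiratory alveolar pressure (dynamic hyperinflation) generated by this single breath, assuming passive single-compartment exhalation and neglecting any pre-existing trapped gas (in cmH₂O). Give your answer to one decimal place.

R = (PIP − Pplat)/V̇ = (38 − 30) / 1.2667 = 8.0/1.2667 = 6.316 cmH2O·s/L.
C = Vt/(Pplat − PEEP) = 460.0 / (30 − 10) = 460.0/20.0 = 23.0 mL/cmH2O.
τ = R × C = 6.316 × 0.023 L/cmH2O = 0.1453 s.
Fraction remaining = e^(−Te/τ) = e^(−0.32/0.1453) = 0.1105; trapped volume = 460.0 × 0.1105 = 50.83 mL.
Additional alveolar pressure from trapping ≈ V_trapped / C = 50.83 / 23.0 = 2.21 cmH2O.

2.2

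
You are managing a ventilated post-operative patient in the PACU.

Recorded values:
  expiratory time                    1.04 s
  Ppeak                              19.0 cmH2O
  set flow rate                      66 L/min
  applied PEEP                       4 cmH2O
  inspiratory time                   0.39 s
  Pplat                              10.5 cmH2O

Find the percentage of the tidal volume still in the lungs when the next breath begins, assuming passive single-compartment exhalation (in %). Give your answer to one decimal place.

Flow: 66 L/min ÷ 60 = 1.1 L/s.
Vt = flow × Ti = 1.1 L/s × 0.39 s × 1000 mL/L = 429.0 mL.
R = (PIP − Pplat)/V̇ = (19.0 − 10.5) / 1.1 = 8.5/1.1 = 7.727 cmH2O·s/L.
C = Vt/(Pplat − PEEP) = 429.0 / (10.5 − 4) = 429.0/6.5 = 66.0 mL/cmH2O.
τ = R × C = 7.727 × 0.066 L/cmH2O = 0.51 s.
Fraction remaining at end-expiration = e^(−Te/τ) = e^(−1.04/0.51) = 0.1301 → 13.01%.

13.0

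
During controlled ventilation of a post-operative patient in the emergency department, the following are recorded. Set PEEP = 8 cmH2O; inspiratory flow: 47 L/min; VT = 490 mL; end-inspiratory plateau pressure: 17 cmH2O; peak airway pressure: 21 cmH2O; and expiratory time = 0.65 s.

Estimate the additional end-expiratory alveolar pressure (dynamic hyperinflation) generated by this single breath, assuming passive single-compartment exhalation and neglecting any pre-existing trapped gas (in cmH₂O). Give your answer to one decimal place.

Flow: 47 L/min ÷ 60 = 0.7833 L/s.
R = (PIP − Pplat)/V̇ = (21 − 17) / 0.7833 = 4.0/0.7833 = 5.107 cmH2O·s/L.
C = Vt/(Pplat − PEEP) = 490.0 / (17 − 8) = 490.0/9.0 = 54.444 mL/cmH2O.
τ = R × C = 5.107 × 0.05444 L/cmH2O = 0.278 s.
Fraction remaining = e^(−Te/τ) = e^(−0.65/0.278) = 0.09651; trapped volume = 490.0 × 0.09651 = 47.29 mL.
Additional alveolar pressure from trapping ≈ V_trapped / C = 47.29 / 54.444 = 0.8686 cmH2O.

0.9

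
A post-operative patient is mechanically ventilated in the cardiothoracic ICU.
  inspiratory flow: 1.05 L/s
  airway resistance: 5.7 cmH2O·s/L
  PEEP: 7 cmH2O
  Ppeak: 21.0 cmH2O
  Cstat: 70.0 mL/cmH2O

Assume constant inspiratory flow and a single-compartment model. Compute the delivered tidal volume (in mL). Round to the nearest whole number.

Equation of motion (constant flow): PIP = Vt/C + R·V̇ + PEEP.
Vt/C = PIP − R·V̇ − PEEP = 21.0 − 5.985 − 7 = 8.015 cmH2O.
Vt = C × 8.015 = 70.0 × 8.015 = 561.05 mL.

561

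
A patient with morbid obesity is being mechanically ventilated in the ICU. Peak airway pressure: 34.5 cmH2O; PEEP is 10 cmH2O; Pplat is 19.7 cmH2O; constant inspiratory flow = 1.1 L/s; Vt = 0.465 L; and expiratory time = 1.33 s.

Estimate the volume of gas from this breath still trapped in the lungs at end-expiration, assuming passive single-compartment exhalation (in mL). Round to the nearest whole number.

R = (PIP − Pplat)/V̇ = (34.5 − 19.7) / 1.1 = 14.8/1.1 = 13.455 cmH2O·s/L.
C = Vt/(Pplat − PEEP) = 465.0 / (19.7 − 10) = 465.0/9.7 = 47.938 mL/cmH2O.
τ = R × C = 13.455 × 0.04794 L/cmH2O = 0.645 s.
Fraction remaining = e^(−Te/τ) = e^(−1.33/0.645) = 0.1272.
Trapped volume = 465.0 × 0.1272 = 59.148 mL.

59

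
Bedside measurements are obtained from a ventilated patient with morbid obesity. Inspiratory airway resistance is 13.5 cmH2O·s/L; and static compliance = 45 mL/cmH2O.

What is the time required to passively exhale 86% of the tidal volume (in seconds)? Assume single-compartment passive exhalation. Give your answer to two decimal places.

τ = R × C = 13.5 × 45 mL/cmH2O = 13.5 × 0.045 L/cmH2O = 0.6075 s.
Exhaled fraction f = 1 − e^(−t/τ) → t = −τ·ln(1 − f) = −0.6075·ln(0.14) = 1.194 s.

1.19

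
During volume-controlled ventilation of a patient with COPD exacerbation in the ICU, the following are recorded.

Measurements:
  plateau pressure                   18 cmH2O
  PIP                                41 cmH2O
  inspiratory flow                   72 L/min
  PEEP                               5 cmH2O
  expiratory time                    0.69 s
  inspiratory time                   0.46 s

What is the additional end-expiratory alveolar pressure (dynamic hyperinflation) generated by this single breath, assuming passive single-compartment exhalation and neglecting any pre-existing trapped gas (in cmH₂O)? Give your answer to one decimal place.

Flow: 72 L/min ÷ 60 = 1.2 L/s.
Vt = flow × Ti = 1.2 L/s × 0.46 s × 1000 mL/L = 552.0 mL.
R = (PIP − Pplat)/V̇ = (41 − 18) / 1.2 = 23.0/1.2 = 19.167 cmH2O·s/L.
C = Vt/(Pplat − PEEP) = 552.0 / (18 − 5) = 552.0/13.0 = 42.462 mL/cmH2O.
τ = R × C = 19.167 × 0.04246 L/cmH2O = 0.8138 s.
Fraction remaining = e^(−Te/τ) = e^(−0.69/0.8138) = 0.4283; trapped volume = 552.0 × 0.4283 = 236.42 mL.
Additional alveolar pressure from trapping ≈ V_trapped / C = 236.42 / 42.462 = 5.568 cmH2O.

5.6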